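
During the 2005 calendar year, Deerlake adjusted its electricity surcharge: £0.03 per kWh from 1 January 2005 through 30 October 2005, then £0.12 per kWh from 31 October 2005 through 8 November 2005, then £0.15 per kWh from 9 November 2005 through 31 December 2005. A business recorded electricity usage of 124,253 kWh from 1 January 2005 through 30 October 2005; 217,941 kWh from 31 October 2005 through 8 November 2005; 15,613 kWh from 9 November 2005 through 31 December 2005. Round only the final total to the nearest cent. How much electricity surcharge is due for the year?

1 January – 30 October 2005: 124,253 kWh at £0.03/kWh → £3727.59
31 October – 8 November 2005: 217,941 kWh at £0.12/kWh → £26152.92
9 November – 31 December 2005: 15,613 kWh at £0.15/kWh → £2341.95

£32222.46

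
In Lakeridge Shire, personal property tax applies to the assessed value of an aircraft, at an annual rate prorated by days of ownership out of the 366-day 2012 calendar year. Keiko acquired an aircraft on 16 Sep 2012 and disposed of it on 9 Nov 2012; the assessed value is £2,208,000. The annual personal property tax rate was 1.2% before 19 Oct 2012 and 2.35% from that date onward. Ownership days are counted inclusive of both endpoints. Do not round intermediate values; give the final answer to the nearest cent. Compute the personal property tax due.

£5,507.93

16 Sep – 18 Oct 2012: 33 days at 1.2% → £2,208,000 × 1.2% × 33/366 = £2,388.9836
19 Oct – 9 Nov 2012: 22 days at 2.35% → £2,208,000 × 2.35% × 22/366 = £3,118.9508
Total = £5,507.9344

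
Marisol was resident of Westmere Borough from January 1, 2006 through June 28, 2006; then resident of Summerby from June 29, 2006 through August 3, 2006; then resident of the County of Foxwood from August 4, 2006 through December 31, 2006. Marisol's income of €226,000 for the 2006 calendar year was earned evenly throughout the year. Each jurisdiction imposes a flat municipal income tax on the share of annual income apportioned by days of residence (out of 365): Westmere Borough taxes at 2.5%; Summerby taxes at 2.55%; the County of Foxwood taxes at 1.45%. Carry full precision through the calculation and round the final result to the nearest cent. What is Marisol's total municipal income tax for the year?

Westmere Borough, January 1 – June 28, 2006: 179 days → €226,000 × 2.5% × 179/365 = €2,770.8219
Summerby, June 29 – August 3, 2006: 36 days → €226,000 × 2.55% × 36/365 = €568.4055
The County of Foxwood, August 4 – December 31, 2006: 150 days → €226,000 × 1.45% × 150/365 = €1,346.7123
Total = €4,685.9397

€4,685.94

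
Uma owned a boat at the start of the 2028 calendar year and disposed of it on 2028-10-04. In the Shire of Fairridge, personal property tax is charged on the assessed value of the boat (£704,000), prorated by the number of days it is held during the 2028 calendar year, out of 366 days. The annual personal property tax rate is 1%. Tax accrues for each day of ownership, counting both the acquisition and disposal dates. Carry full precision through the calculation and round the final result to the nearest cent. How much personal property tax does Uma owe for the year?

£5,347.32

Days held (2028-01-01 to 2028-10-04): 278 out of 366
Tax = £704,000 × 1% × 278/366 = £5,347.3224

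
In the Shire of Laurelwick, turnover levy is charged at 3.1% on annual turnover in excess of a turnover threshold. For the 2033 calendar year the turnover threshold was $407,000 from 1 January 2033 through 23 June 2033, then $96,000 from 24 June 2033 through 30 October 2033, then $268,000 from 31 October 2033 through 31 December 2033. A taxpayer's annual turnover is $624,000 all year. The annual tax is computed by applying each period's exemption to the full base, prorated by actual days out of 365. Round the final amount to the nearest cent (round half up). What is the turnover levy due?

1 January – 23 June 2033: 174 days, exemption $407,000 → ($624,000 − $407,000) × 3.1% × 174/365 = $3,206.8438
24 June – 30 October 2033: 129 days, exemption $96,000 → ($624,000 − $96,000) × 3.1% × 129/365 = $5,784.8548
31 October – 31 December 2033: 62 days, exemption $268,000 → ($624,000 − $268,000) × 3.1% × 62/365 = $1,874.6082
Total = $10,866.3068

$10,866.31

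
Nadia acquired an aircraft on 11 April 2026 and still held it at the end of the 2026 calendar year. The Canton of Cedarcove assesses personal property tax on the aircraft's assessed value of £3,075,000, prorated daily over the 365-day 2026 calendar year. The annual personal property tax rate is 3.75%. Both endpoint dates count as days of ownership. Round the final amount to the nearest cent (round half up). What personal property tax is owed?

Days held (11 April – 31 December 2026): 265 out of 365
Tax = £3,075,000 × 3.75% × 265/365 = £83,720.0342

£83,720.03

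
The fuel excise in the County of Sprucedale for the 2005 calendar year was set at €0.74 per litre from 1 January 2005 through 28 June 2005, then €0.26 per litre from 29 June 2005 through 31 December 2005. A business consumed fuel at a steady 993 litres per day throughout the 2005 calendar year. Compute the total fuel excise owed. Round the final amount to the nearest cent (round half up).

€179,554.26

1 January – 28 June 2005: 179 days × 993 litres/day = 177,747 litres at €0.74/litre → €131,532.78
29 June – 31 December 2005: 186 days × 993 litres/day = 184,698 litres at €0.26/litre → €48,021.48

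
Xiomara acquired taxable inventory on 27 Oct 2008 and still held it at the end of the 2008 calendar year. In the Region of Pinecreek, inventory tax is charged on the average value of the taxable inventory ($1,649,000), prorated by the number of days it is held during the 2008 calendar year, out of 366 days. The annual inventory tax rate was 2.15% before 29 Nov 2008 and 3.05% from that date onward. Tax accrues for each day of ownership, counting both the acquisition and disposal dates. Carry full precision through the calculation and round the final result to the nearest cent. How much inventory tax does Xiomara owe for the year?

$7,731.38

27 Oct – 28 Nov 2008: 33 days at 2.15% → $1,649,000 × 2.15% × 33/366 = $3,196.6270
29 Nov – 31 Dec 2008: 33 days at 3.05% → $1,649,000 × 3.05% × 33/366 = $4,534.7500
Total = $7,731.3770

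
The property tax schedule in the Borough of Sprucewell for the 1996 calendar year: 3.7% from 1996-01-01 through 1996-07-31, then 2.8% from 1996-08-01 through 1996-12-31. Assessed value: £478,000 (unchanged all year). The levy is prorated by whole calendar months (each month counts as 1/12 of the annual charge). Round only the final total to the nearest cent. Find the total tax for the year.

£15,893.50

1996-01-01 to 1996-07-31: 7 months at 3.7% → £478,000 × 3.7% × 7/12 = £10,316.8333
1996-08-01 to 1996-12-31: 5 months at 2.8% → £478,000 × 2.8% × 5/12 = £5,576.6667
Total = £15,893.5000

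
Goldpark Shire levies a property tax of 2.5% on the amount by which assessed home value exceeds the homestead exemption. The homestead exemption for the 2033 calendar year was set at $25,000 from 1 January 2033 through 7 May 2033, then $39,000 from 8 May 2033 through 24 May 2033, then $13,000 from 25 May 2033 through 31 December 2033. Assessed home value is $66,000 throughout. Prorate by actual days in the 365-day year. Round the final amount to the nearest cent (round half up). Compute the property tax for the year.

$1,190.34

1 January – 7 May 2033: 127 days, exemption $25,000 → ($66,000 − $25,000) × 2.5% × 127/365 = $356.6438
8 May – 24 May 2033: 17 days, exemption $39,000 → ($66,000 − $39,000) × 2.5% × 17/365 = $31.4384
25 May – 31 December 2033: 221 days, exemption $13,000 → ($66,000 − $13,000) × 2.5% × 221/365 = $802.2603
Total = $1,190.3425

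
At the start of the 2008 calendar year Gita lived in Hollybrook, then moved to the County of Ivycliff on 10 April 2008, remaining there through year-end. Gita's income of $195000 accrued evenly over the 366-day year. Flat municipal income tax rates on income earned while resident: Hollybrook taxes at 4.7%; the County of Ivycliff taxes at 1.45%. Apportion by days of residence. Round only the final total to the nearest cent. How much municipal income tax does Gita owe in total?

$4559.06

Hollybrook, 1 January – 9 April 2008: 100 days → $195000 × 4.7% × 100/366 = $2504.0984
The County of Ivycliff, 10 April – 31 December 2008: 266 days → $195000 × 1.45% × 266/366 = $2054.9590
Total = $4559.0574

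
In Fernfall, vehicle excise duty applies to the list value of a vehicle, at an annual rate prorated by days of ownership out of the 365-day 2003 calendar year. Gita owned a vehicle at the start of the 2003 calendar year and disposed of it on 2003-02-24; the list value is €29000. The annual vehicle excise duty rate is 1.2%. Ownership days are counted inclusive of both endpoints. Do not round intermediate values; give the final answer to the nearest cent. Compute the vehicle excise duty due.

Days held (2003-01-01 to 2003-02-24): 55 out of 365
Tax = €29000 × 1.2% × 55/365 = €52.4384

€52.44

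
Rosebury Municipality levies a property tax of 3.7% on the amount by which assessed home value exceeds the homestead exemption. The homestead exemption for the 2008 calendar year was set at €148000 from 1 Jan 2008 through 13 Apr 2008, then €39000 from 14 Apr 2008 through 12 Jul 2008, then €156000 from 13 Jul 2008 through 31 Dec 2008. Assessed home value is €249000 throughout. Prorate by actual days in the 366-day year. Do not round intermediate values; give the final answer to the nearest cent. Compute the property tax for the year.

€4589.62

1 Jan – 13 Apr 2008: 104 days, exemption €148000 → (€249000 − €148000) × 3.7% × 104/366 = €1061.8798
14 Apr – 12 Jul 2008: 90 days, exemption €39000 → (€249000 − €39000) × 3.7% × 90/366 = €1910.6557
13 Jul – 31 Dec 2008: 172 days, exemption €156000 → (€249000 − €156000) × 3.7% × 172/366 = €1617.0820
Total = €4589.6175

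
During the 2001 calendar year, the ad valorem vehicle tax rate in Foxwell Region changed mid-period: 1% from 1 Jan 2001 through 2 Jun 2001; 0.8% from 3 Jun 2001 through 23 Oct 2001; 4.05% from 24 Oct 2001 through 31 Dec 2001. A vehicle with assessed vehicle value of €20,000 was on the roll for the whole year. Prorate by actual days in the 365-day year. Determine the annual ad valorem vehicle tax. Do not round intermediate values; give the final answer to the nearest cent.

1 Jan – 2 Jun 2001: 153 days at 1% → €20,000 × 1% × 153/365 = €83.8356
3 Jun – 23 Oct 2001: 143 days at 0.8% → €20,000 × 0.8% × 143/365 = €62.6849
24 Oct – 31 Dec 2001: 69 days at 4.05% → €20,000 × 4.05% × 69/365 = €153.1233
Total = €299.6438

€299.64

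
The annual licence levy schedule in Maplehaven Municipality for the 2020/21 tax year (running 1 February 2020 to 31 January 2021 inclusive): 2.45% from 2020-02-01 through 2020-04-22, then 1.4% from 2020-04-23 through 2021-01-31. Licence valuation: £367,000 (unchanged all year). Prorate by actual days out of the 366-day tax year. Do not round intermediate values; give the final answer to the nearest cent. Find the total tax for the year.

2020-02-01 to 2020-04-22: 82 days at 2.45% → £367,000 × 2.45% × 82/366 = £2,014.4891
2020-04-23 to 2021-01-31: 284 days at 1.4% → £367,000 × 1.4% × 284/366 = £3,986.8634
Total = £6,001.3525

£6,001.35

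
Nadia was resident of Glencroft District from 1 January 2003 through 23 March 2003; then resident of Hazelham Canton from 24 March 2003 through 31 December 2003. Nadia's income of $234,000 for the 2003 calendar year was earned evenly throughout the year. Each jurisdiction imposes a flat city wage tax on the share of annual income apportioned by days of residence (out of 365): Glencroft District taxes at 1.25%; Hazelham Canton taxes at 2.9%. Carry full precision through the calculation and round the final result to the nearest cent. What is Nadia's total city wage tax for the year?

Glencroft District, 1 January – 23 March 2003: 82 days → $234,000 × 1.25% × 82/365 = $657.1233
Hazelham Canton, 24 March – 31 December 2003: 283 days → $234,000 × 2.9% × 283/365 = $5,261.4740
Total = $5,918.5973

$5,918.60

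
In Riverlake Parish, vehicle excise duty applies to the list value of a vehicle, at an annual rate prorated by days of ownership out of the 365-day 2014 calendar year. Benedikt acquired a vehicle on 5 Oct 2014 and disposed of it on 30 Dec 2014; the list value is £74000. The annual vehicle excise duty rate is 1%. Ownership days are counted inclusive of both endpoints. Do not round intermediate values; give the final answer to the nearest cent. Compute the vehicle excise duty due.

£176.38

Days held (5 Oct – 30 Dec 2014): 87 out of 365
Tax = £74000 × 1% × 87/365 = £176.3836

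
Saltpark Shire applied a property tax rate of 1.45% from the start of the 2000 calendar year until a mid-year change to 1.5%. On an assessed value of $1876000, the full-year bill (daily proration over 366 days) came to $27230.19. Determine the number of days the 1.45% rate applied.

Let d = days at the first rate; then 366 − d days at the second rate.
$1876000 × [1.45%·d + 1.5%·(366−d)] / 366 = $27230.19
Solving gives d = 355, so the new rate took effect on 21 Dec 2000.

355 days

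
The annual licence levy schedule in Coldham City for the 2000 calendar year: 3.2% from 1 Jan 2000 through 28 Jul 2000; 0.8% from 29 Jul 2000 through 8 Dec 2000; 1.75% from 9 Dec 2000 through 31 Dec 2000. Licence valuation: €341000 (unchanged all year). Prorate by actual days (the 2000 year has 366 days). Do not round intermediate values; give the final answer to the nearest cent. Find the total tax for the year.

€7627.31

1 Jan – 28 Jul 2000: 210 days at 3.2% → €341000 × 3.2% × 210/366 = €6260.9836
29 Jul – 8 Dec 2000: 133 days at 0.8% → €341000 × 0.8% × 133/366 = €991.3224
9 Dec – 31 Dec 2000: 23 days at 1.75% → €341000 × 1.75% × 23/366 = €375.0068
Total = €7627.3128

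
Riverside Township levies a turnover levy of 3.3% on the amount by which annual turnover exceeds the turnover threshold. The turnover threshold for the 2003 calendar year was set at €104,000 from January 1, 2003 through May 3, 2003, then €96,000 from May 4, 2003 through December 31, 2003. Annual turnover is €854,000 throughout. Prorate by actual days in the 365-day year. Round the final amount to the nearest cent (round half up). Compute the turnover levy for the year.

January 1 – May 3, 2003: 123 days, exemption €104,000 → (€854,000 − €104,000) × 3.3% × 123/365 = €8,340.4110
May 4 – December 31, 2003: 242 days, exemption €96,000 → (€854,000 − €96,000) × 3.3% × 242/365 = €16,584.6247
Total = €24,925.0356

€24,925.04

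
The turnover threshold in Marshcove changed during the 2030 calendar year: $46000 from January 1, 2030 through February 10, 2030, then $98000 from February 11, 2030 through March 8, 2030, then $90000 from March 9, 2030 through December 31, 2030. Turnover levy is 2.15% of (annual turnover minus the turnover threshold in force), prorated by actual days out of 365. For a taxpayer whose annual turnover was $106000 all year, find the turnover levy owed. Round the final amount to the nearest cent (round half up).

$438.01

January 1 – February 10, 2030: 41 days, exemption $46000 → ($106000 − $46000) × 2.15% × 41/365 = $144.9041
February 11 – March 8, 2030: 26 days, exemption $98000 → ($106000 − $98000) × 2.15% × 26/365 = $12.2521
March 9 – December 31, 2030: 298 days, exemption $90000 → ($106000 − $90000) × 2.15% × 298/365 = $280.8548
Total = $438.0110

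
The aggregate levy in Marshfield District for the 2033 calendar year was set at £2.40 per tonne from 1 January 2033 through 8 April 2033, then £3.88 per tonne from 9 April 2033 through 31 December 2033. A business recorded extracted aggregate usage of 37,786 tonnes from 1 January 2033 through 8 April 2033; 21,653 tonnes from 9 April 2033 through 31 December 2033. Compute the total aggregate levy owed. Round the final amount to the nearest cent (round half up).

1 January – 8 April 2033: 37,786 tonnes at £2.40/tonne → £90,686.40
9 April – 31 December 2033: 21,653 tonnes at £3.88/tonne → £84,013.64

£174,700.04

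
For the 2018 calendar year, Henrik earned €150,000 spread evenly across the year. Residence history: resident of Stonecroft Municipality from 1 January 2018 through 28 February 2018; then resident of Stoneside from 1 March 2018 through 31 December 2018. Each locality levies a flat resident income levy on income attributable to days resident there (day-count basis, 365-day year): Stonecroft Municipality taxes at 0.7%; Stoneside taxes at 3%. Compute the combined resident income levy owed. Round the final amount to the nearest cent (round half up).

€3,942.33

Stonecroft Municipality, 1 January – 28 February 2018: 59 days → €150,000 × 0.7% × 59/365 = €169.7260
Stoneside, 1 March – 31 December 2018: 306 days → €150,000 × 3% × 306/365 = €3,772.6027
Total = €3,942.3288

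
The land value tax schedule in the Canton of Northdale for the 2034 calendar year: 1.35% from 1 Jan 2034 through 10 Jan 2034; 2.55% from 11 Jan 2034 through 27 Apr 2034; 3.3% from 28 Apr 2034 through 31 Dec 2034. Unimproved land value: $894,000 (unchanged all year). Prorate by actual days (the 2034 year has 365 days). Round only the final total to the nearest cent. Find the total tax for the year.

$27,058.81

1 Jan – 10 Jan 2034: 10 days at 1.35% → $894,000 × 1.35% × 10/365 = $330.6575
11 Jan – 27 Apr 2034: 107 days at 2.55% → $894,000 × 2.55% × 107/365 = $6,682.9562
28 Apr – 31 Dec 2034: 248 days at 3.3% → $894,000 × 3.3% × 248/365 = $20,045.1945
Total = $27,058.8082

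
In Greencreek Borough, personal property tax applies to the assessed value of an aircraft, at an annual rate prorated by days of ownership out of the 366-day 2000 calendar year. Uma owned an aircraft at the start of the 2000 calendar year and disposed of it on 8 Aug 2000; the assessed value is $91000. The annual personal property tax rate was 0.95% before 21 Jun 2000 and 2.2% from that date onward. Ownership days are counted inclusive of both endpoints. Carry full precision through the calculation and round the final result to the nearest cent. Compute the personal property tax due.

1 Jan – 20 Jun 2000: 172 days at 0.95% → $91000 × 0.95% × 172/366 = $406.2678
21 Jun – 8 Aug 2000: 49 days at 2.2% → $91000 × 2.2% × 49/366 = $268.0273
Total = $674.2951

$674.30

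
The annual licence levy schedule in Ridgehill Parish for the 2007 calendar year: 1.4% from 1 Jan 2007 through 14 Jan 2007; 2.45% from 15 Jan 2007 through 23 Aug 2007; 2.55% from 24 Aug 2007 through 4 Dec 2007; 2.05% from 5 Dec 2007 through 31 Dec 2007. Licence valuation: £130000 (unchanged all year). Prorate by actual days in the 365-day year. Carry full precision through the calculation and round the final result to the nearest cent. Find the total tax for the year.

£3130.86

1 Jan – 14 Jan 2007: 14 days at 1.4% → £130000 × 1.4% × 14/365 = £69.8082
15 Jan – 23 Aug 2007: 221 days at 2.45% → £130000 × 2.45% × 221/365 = £1928.4521
24 Aug – 4 Dec 2007: 103 days at 2.55% → £130000 × 2.55% × 103/365 = £935.4658
5 Dec – 31 Dec 2007: 27 days at 2.05% → £130000 × 2.05% × 27/365 = £197.1370
Total = £3130.8630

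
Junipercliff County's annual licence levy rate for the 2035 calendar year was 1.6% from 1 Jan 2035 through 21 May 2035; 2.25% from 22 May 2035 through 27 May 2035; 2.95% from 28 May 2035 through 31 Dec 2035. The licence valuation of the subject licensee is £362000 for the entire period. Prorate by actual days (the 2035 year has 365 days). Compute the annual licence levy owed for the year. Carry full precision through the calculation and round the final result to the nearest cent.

1 Jan – 21 May 2035: 141 days at 1.6% → £362000 × 1.6% × 141/365 = £2237.4575
22 May – 27 May 2035: 6 days at 2.25% → £362000 × 2.25% × 6/365 = £133.8904
28 May – 31 Dec 2035: 218 days at 2.95% → £362000 × 2.95% × 218/365 = £6378.1425
Total = £8749.4904

£8749.49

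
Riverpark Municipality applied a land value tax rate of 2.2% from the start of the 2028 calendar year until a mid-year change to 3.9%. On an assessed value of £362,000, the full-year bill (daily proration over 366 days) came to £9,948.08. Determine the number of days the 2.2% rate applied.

Let d = days at the first rate; then 366 − d days at the second rate.
£362,000 × [2.2%·d + 3.9%·(366−d)] / 366 = £9,948.08
Solving gives d = 248, so the new rate took effect on 5 September 2028.

248 days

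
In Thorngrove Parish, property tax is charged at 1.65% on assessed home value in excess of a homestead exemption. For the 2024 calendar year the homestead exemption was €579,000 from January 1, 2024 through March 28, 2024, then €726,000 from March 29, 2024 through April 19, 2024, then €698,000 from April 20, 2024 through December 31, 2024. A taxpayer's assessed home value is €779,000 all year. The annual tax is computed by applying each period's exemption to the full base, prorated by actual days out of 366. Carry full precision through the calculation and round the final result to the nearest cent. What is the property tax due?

€1,780.83

January 1 – March 28, 2024: 88 days, exemption €579,000 → (€779,000 − €579,000) × 1.65% × 88/366 = €793.4426
March 29 – April 19, 2024: 22 days, exemption €726,000 → (€779,000 − €726,000) × 1.65% × 22/366 = €52.5656
April 20 – December 31, 2024: 256 days, exemption €698,000 → (€779,000 − €698,000) × 1.65% × 256/366 = €934.8197
Total = €1,780.8279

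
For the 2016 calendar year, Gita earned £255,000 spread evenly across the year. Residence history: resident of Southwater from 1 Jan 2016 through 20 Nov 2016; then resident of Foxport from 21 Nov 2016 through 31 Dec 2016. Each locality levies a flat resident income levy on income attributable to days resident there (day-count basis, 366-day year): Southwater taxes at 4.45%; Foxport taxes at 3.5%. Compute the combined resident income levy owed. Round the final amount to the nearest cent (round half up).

Southwater, 1 Jan – 20 Nov 2016: 325 days → £255,000 × 4.45% × 325/366 = £10,076.3320
Foxport, 21 Nov – 31 Dec 2016: 41 days → £255,000 × 3.5% × 41/366 = £999.7951
Total = £11,076.1270

£11,076.13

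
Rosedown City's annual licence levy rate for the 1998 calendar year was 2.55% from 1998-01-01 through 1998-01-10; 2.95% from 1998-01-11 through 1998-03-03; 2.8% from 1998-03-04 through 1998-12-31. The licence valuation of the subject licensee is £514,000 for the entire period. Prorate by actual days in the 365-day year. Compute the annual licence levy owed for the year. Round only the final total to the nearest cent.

£14,466.64

1998-01-01 to 1998-01-10: 10 days at 2.55% → £514,000 × 2.55% × 10/365 = £359.0959
1998-01-11 to 1998-03-03: 52 days at 2.95% → £514,000 × 2.95% × 52/365 = £2,160.2082
1998-03-04 to 1998-12-31: 303 days at 2.8% → £514,000 × 2.8% × 303/365 = £11,947.3315
Total = £14,466.6356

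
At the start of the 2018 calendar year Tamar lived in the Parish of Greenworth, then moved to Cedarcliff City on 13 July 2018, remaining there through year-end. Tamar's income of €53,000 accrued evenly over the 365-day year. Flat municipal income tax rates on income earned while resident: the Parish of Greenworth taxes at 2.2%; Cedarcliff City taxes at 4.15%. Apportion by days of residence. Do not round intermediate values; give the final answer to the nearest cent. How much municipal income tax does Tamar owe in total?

€1,653.02

The Parish of Greenworth, 1 January – 12 July 2018: 193 days → €53,000 × 2.2% × 193/365 = €616.5425
Cedarcliff City, 13 July – 31 December 2018: 172 days → €53,000 × 4.15% × 172/365 = €1,036.4767
Total = €1,653.0192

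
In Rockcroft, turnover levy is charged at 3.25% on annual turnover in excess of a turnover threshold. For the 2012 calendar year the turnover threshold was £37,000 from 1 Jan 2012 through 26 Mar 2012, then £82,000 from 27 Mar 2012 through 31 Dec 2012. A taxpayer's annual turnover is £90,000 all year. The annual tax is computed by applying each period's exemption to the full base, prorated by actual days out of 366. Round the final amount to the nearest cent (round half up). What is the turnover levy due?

1 Jan – 26 Mar 2012: 86 days, exemption £37,000 → (£90,000 − £37,000) × 3.25% × 86/366 = £404.7404
27 Mar – 31 Dec 2012: 280 days, exemption £82,000 → (£90,000 − £82,000) × 3.25% × 280/366 = £198.9071
Total = £603.6475

£603.65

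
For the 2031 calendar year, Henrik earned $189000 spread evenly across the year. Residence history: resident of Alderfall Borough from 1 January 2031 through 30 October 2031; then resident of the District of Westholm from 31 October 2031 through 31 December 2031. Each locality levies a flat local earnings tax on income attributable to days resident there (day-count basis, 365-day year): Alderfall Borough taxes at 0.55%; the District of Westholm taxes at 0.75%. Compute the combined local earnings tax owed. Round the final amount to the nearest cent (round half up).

Alderfall Borough, 1 January – 30 October 2031: 303 days → $189000 × 0.55% × 303/365 = $862.9274
The District of Westholm, 31 October – 31 December 2031: 62 days → $189000 × 0.75% × 62/365 = $240.7808
Total = $1103.7082

$1103.71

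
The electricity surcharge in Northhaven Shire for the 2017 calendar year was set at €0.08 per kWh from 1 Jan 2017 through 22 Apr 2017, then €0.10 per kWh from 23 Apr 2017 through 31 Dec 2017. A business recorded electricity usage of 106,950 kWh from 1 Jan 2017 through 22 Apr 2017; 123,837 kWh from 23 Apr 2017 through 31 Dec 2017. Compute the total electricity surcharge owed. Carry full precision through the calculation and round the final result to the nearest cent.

1 Jan – 22 Apr 2017: 106,950 kWh at €0.08/kWh → €8,556.00
23 Apr – 31 Dec 2017: 123,837 kWh at €0.10/kWh → €12,383.70

€20,939.70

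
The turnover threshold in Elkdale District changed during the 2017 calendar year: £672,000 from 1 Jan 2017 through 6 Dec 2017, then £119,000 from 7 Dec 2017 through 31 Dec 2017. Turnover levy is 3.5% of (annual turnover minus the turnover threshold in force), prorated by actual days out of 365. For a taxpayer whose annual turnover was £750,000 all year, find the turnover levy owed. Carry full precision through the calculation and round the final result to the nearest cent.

1 Jan – 6 Dec 2017: 340 days, exemption £672,000 → (£750,000 − £672,000) × 3.5% × 340/365 = £2,543.0137
7 Dec – 31 Dec 2017: 25 days, exemption £119,000 → (£750,000 − £119,000) × 3.5% × 25/365 = £1,512.6712
Total = £4,055.6849

£4,055.68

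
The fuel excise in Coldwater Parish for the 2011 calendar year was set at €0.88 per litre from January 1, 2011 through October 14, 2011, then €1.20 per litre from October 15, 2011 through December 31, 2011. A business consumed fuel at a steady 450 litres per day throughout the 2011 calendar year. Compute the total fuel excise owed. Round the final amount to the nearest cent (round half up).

€155,772.00

January 1 – October 14, 2011: 287 days × 450 litres/day = 129,150 litres at €0.88/litre → €113,652.00
October 15 – December 31, 2011: 78 days × 450 litres/day = 35,100 litres at €1.20/litre → €42,120.00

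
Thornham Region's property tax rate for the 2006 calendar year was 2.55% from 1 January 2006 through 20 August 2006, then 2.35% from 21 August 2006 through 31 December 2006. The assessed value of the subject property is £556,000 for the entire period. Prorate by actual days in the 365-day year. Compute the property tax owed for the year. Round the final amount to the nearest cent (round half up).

1 January – 20 August 2006: 232 days at 2.55% → £556,000 × 2.55% × 232/365 = £9,011.7699
21 August – 31 December 2006: 133 days at 2.35% → £556,000 × 2.35% × 133/365 = £4,761.0356
Total = £13,772.8055

£13,772.81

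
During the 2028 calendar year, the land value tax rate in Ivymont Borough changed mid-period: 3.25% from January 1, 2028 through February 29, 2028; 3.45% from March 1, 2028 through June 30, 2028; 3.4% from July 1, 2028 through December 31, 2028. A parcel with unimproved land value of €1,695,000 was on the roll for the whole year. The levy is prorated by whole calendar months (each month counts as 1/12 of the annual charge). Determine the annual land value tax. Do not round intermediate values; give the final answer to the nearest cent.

January 1 – February 29, 2028: 2 months at 3.25% → €1,695,000 × 3.25% × 2/12 = €9,181.2500
March 1 – June 30, 2028: 4 months at 3.45% → €1,695,000 × 3.45% × 4/12 = €19,492.5000
July 1 – December 31, 2028: 6 months at 3.4% → €1,695,000 × 3.4% × 6/12 = €28,815.0000
Total = €57,488.7500

€57,488.75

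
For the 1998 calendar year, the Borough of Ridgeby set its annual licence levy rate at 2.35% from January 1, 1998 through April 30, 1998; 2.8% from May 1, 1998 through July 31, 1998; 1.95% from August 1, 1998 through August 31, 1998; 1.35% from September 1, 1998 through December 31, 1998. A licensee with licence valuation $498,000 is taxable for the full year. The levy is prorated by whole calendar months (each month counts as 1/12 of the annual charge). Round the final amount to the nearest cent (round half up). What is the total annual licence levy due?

January 1 – April 30, 1998: 4 months at 2.35% → $498,000 × 2.35% × 4/12 = $3,901.0000
May 1 – July 31, 1998: 3 months at 2.8% → $498,000 × 2.8% × 3/12 = $3,486.0000
August 1 – August 31, 1998: 1 month at 1.95% → $498,000 × 1.95% × 1/12 = $809.2500
September 1 – December 31, 1998: 4 months at 1.35% → $498,000 × 1.35% × 4/12 = $2,241.0000
Total = $10,437.2500

$10,437.25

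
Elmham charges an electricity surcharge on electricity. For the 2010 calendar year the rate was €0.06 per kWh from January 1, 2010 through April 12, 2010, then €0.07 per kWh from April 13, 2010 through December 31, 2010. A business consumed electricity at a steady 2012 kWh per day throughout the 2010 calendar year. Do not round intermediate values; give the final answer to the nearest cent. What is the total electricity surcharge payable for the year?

January 1 – April 12, 2010: 102 days × 2012 kWh/day = 205,224 kWh at €0.06/kWh → €12,313.44
April 13 – December 31, 2010: 263 days × 2012 kWh/day = 529,156 kWh at €0.07/kWh → €37,040.92

€49,354.36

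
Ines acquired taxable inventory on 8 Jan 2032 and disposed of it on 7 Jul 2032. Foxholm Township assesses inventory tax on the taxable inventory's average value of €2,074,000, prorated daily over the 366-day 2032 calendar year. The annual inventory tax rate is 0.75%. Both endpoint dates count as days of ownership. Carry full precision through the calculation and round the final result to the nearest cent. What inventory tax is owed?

€7,735.00

Days held (8 Jan – 7 Jul 2032): 182 out of 366
Tax = €2,074,000 × 0.75% × 182/366 = €7,735.0000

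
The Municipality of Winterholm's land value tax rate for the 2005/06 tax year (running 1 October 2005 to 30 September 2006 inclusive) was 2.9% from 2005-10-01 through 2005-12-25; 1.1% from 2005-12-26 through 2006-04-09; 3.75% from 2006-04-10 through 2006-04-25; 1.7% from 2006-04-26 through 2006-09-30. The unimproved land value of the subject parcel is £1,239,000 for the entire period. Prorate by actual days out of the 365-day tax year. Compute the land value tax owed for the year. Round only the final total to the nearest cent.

2005-10-01 to 2005-12-25: 86 days at 2.9% → £1,239,000 × 2.9% × 86/365 = £8,465.9342
2005-12-26 to 2006-04-09: 105 days at 1.1% → £1,239,000 × 1.1% × 105/365 = £3,920.6712
2006-04-10 to 2006-04-25: 16 days at 3.75% → £1,239,000 × 3.75% × 16/365 = £2,036.7123
2006-04-26 to 2006-09-30: 158 days at 1.7% → £1,239,000 × 1.7% × 158/365 = £9,117.6822
Total = £23,541.0000

£23,541.00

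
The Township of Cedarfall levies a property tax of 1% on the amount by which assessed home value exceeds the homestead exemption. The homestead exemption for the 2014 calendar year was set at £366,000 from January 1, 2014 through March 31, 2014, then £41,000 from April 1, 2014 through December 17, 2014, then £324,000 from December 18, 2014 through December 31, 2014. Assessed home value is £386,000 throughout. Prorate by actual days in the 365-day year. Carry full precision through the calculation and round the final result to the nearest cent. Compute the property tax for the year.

£2,540.08

January 1 – March 31, 2014: 90 days, exemption £366,000 → (£386,000 − £366,000) × 1% × 90/365 = £49.3151
April 1 – December 17, 2014: 261 days, exemption £41,000 → (£386,000 − £41,000) × 1% × 261/365 = £2,466.9863
December 18 – December 31, 2014: 14 days, exemption £324,000 → (£386,000 − £324,000) × 1% × 14/365 = £23.7808
Total = £2,540.0822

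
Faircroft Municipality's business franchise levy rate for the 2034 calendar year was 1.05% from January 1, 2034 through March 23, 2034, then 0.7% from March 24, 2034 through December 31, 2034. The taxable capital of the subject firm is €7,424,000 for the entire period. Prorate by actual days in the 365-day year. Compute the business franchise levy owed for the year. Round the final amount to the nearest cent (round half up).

€57,805.50

January 1 – March 23, 2034: 82 days at 1.05% → €7,424,000 × 1.05% × 82/365 = €17,512.5041
March 24 – December 31, 2034: 283 days at 0.7% → €7,424,000 × 0.7% × 283/365 = €40,292.9973
Total = €57,805.5014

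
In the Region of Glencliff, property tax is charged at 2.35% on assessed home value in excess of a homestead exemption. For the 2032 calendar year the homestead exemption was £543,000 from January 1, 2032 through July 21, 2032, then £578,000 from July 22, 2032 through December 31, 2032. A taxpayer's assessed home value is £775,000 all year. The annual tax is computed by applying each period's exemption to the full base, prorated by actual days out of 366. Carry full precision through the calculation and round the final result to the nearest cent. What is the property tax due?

£5,085.70

January 1 – July 21, 2032: 203 days, exemption £543,000 → (£775,000 − £543,000) × 2.35% × 203/366 = £3,023.9235
July 22 – December 31, 2032: 163 days, exemption £578,000 → (£775,000 − £578,000) × 2.35% × 163/366 = £2,061.7719
Total = £5,085.6954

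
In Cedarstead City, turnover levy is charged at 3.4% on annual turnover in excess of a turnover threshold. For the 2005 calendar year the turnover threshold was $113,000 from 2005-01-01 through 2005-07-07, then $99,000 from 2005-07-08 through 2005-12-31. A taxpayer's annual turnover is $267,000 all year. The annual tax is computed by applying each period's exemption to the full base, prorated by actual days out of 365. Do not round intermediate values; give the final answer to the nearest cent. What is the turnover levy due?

2005-01-01 to 2005-07-07: 188 days, exemption $113,000 → ($267,000 − $113,000) × 3.4% × 188/365 = $2,696.8986
2005-07-08 to 2005-12-31: 177 days, exemption $99,000 → ($267,000 − $99,000) × 3.4% × 177/365 = $2,769.9288
Total = $5,466.8274

$5,466.83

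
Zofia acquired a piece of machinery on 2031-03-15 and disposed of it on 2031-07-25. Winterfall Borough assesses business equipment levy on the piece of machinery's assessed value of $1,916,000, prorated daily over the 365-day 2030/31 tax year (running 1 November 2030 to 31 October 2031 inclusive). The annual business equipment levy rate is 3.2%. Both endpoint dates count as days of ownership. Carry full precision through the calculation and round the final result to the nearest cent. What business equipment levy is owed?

Days held (2031-03-15 to 2031-07-25): 133 out of 365
Tax = $1,916,000 × 3.2% × 133/365 = $22,341.0849

$22,341.08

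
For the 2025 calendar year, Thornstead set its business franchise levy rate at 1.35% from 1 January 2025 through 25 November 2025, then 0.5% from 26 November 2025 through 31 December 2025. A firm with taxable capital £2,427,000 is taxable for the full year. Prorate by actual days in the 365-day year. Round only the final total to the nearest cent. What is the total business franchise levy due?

1 January – 25 November 2025: 329 days at 1.35% → £2,427,000 × 1.35% × 329/365 = £29,532.9329
26 November – 31 December 2025: 36 days at 0.5% → £2,427,000 × 0.5% × 36/365 = £1,196.8767
Total = £30,729.8096

£30,729.81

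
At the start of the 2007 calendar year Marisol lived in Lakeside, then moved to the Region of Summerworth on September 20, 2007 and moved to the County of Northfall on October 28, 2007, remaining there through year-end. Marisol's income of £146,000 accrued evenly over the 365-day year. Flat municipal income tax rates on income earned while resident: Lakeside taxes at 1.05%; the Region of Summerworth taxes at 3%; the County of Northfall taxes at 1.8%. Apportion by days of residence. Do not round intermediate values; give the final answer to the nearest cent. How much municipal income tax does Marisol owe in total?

£2,024.40

Lakeside, January 1 – September 19, 2007: 262 days → £146,000 × 1.05% × 262/365 = £1,100.4000
The Region of Summerworth, September 20 – October 27, 2007: 38 days → £146,000 × 3% × 38/365 = £456.0000
The County of Northfall, October 28 – December 31, 2007: 65 days → £146,000 × 1.8% × 65/365 = £468.0000
Total = £2,024.4000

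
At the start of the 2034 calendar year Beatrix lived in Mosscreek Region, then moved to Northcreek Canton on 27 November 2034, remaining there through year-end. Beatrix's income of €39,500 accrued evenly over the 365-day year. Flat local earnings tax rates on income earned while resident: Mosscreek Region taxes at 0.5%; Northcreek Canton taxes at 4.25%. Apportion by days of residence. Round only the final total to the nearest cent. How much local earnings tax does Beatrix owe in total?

€339.54

Mosscreek Region, 1 January – 26 November 2034: 330 days → €39,500 × 0.5% × 330/365 = €178.5616
Northcreek Canton, 27 November – 31 December 2034: 35 days → €39,500 × 4.25% × 35/365 = €160.9760
Total = €339.5377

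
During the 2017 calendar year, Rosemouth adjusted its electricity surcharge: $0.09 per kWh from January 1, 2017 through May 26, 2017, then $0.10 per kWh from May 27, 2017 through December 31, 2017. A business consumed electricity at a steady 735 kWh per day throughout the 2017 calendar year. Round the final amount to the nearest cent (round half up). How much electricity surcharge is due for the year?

January 1 – May 26, 2017: 146 days × 735 kWh/day = 107,310 kWh at $0.09/kWh → $9657.90
May 27 – December 31, 2017: 219 days × 735 kWh/day = 160,965 kWh at $0.10/kWh → $16096.50

$25754.40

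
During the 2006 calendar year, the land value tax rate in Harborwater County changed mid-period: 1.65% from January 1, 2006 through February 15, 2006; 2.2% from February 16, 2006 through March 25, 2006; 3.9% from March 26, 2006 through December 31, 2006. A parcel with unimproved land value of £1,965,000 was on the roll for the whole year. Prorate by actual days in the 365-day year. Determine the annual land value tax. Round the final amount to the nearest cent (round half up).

January 1 – February 15, 2006: 46 days at 1.65% → £1,965,000 × 1.65% × 46/365 = £4,086.1233
February 16 – March 25, 2006: 38 days at 2.2% → £1,965,000 × 2.2% × 38/365 = £4,500.6575
March 26 – December 31, 2006: 281 days at 3.9% → £1,965,000 × 3.9% × 281/365 = £58,998.4521
Total = £67,585.2329

£67,585.23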